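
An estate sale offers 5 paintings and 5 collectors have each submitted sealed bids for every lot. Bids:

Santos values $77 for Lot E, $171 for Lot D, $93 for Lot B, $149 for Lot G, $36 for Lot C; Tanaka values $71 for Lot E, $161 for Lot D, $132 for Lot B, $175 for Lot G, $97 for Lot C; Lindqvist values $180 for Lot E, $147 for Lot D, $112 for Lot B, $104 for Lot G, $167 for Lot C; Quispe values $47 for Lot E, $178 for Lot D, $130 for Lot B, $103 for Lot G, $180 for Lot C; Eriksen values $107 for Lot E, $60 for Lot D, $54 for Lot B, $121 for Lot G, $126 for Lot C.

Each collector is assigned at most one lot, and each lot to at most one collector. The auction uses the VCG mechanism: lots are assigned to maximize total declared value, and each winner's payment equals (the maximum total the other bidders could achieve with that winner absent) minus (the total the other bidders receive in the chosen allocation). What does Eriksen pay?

Efficient allocation: Santos→Lot D ($171), Tanaka→Lot B ($132), Lindqvist→Lot E ($180), Quispe→Lot C ($180), Eriksen→Lot G ($121); total welfare W = $784.
Eriksen receives Lot G at value $121, so the others get W − 121 = $663.
Without Eriksen: best allocation of the remaining 4 bidders over all 5 lots is Santos→Lot D ($171), Tanaka→Lot G ($175), Lindqvist→Lot E ($180), Quispe→Lot C ($180), total $706.
VCG payment = (others' best without Eriksen) − (others' welfare with Eriksen) = 706 − 663 = $43.

Eriksen pays $43.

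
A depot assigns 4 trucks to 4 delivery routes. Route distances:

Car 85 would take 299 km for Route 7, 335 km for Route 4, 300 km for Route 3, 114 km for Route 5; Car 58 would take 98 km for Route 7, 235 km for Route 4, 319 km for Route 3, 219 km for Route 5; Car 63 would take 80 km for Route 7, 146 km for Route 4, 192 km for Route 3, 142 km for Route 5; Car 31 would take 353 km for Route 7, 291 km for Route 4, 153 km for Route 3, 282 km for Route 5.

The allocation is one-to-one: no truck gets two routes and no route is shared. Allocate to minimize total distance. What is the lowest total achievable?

Min total: 511 km

Optimal: Car 85→Route 5 (114 km), Car 58→Route 7 (98 km), Car 63→Route 4 (146 km), Car 31→Route 3 (153 km) — total 114+98+146+153 = 511 km.
Column-greedy (each route in turn goes to its cheapest remaining truck) gives 582 km, worse by 71.
Every other assignment is strictly worse.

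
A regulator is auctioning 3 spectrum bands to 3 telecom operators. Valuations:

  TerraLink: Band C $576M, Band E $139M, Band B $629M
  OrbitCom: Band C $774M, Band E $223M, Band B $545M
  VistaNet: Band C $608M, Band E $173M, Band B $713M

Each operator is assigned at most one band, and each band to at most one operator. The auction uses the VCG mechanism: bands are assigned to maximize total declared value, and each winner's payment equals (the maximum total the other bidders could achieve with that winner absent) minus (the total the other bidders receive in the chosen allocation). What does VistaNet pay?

Efficient allocation: TerraLink→Band E ($139M), OrbitCom→Band C ($774M), VistaNet→Band B ($713M); total welfare W = $1626M.
VistaNet receives Band B at value $713M, so the others get W − 713 = $913M.
Without VistaNet: best allocation of the remaining 2 bidders over all 3 bands is TerraLink→Band B ($629M), OrbitCom→Band C ($774M), total $1403M.
VCG payment = (others' best without VistaNet) − (others' welfare with VistaNet) = 1403 − 913 = $490M.

VistaNet pays $490M.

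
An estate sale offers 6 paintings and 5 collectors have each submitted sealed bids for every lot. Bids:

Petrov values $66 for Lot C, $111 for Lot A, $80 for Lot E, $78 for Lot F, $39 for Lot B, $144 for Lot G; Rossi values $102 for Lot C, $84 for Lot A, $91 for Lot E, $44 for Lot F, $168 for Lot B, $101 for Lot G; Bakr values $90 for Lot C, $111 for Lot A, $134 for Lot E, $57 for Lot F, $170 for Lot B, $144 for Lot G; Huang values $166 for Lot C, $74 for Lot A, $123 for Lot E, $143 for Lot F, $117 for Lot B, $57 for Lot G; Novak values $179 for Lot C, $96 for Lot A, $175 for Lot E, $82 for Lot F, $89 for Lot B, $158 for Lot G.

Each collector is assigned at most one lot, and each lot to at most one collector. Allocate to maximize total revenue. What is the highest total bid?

Max total: $768

Optimal: Petrov→Lot G ($144), Rossi→Lot B ($168), Bakr→Lot E ($134), Huang→Lot F ($143), Novak→Lot C ($179) — total 144+168+134+143+179 = $768.
Row-greedy (each collector in turn takes its best remaining lot) gives $708, worse by 60.
No other one-to-one assignment exceeds $768.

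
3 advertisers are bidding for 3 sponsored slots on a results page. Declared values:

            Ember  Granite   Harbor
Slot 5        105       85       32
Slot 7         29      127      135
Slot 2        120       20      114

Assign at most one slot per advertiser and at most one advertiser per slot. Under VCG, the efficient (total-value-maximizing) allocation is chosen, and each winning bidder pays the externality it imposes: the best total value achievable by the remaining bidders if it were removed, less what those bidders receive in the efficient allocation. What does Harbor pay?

Efficient allocation: Ember→Slot 5 ($105), Granite→Slot 7 ($127), Harbor→Slot 2 ($114); total welfare W = $346.
Harbor receives Slot 2 at value $114, so the others get W − 114 = $232.
Without Harbor: best allocation of the remaining 2 bidders over all 3 slots is Ember→Slot 2 ($120), Granite→Slot 7 ($127), total $247.
VCG payment = (others' best without Harbor) − (others' welfare with Harbor) = 247 − 232 = $15.

Harbor pays $15.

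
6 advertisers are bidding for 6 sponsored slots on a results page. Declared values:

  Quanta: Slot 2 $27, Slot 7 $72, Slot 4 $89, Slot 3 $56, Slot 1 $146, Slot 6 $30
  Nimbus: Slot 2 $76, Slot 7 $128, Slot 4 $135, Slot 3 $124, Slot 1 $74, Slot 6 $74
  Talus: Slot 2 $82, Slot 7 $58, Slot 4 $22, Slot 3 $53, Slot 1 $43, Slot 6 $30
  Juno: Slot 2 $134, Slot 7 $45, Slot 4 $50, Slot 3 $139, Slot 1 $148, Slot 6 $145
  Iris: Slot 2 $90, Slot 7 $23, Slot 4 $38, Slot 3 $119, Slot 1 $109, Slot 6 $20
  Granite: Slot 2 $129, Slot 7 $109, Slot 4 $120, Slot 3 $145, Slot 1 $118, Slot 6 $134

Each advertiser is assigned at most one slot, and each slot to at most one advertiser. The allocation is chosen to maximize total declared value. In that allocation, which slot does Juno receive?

Juno receives Slot 6.

Optimal: Quanta→Slot 1 ($146), Nimbus→Slot 7 ($128), Talus→Slot 2 ($82), Juno→Slot 6 ($145), Iris→Slot 3 ($119), Granite→Slot 4 ($120) — total 146+128+82+145+119+120 = $740.
Row-greedy (each advertiser in turn takes its best remaining slot) gives $736, worse by 4.
Every other assignment is strictly worse.
Juno's own top slot is Slot 1 ($148), but forcing Juno→Slot 1 and reassigning the rest optimally gives only $700 — worse by 40.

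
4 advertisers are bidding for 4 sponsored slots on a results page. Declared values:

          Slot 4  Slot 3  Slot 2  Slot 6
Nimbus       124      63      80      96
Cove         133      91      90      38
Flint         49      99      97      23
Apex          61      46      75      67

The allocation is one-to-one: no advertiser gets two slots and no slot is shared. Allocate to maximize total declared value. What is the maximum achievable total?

Maximum total: $403

Optimal: Nimbus→Slot 6 ($96), Cove→Slot 4 ($133), Flint→Slot 3 ($99), Apex→Slot 2 ($75) — total 96+133+99+75 = $403.
Column-greedy (each slot in turn goes to its best remaining advertiser) gives $379, worse by 24.
Next-best assignment: Nimbus→Slot 4, Cove→Slot 2, Flint→Slot 3, Apex→Slot 6 = $380.
Checked against all permutations: $403 is optimal.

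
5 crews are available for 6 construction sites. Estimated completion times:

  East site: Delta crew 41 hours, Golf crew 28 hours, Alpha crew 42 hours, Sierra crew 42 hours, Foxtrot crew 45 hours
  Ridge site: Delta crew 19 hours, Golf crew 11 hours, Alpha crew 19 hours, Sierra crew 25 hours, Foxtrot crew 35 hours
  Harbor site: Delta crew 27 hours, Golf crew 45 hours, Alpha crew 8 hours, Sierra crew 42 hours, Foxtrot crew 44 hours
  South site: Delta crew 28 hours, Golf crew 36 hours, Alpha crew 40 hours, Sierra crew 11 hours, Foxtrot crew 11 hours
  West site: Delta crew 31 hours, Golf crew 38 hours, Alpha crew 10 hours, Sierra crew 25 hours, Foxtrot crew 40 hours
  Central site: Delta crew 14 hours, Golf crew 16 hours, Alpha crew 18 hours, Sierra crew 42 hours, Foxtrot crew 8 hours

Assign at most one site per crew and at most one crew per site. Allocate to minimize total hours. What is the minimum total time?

Minimum total: 67 hours

Optimal: Delta crew→Harbor site (27 hours), Golf crew→Ridge site (11 hours), Alpha crew→West site (10 hours), Sierra crew→South site (11 hours), Foxtrot crew→Central site (8 hours) — total 27+11+10+11+8 = 67 hours.
Row-greedy (each crew in turn takes its cheapest remaining site) gives 84 hours, worse by 17.
Next-best assignment: Delta crew→West site, Golf crew→Ridge site, Alpha crew→Harbor site, Sierra crew→South site, Foxtrot crew→Central site = 69 hours.
No other one-to-one assignment undercuts 67 hours.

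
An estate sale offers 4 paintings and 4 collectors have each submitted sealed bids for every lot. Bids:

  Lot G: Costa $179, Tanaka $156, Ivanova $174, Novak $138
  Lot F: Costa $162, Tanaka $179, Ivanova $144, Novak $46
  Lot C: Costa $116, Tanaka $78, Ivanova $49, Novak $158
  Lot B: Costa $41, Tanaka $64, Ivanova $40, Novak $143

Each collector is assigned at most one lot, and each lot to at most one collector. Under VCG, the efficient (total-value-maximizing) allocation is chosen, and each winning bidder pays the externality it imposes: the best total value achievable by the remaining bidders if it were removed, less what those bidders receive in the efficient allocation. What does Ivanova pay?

Ivanova pays $78.

Efficient allocation: Costa→Lot C ($116), Tanaka→Lot F ($179), Ivanova→Lot G ($174), Novak→Lot B ($143); total welfare W = $612.
Ivanova receives Lot G at value $174, so the others get W − 174 = $438.
Without Ivanova: best allocation of the remaining 3 bidders over all 4 lots is Costa→Lot G ($179), Tanaka→Lot F ($179), Novak→Lot C ($158), total $516.
VCG payment = (others' best without Ivanova) − (others' welfare with Ivanova) = 516 − 438 = $78.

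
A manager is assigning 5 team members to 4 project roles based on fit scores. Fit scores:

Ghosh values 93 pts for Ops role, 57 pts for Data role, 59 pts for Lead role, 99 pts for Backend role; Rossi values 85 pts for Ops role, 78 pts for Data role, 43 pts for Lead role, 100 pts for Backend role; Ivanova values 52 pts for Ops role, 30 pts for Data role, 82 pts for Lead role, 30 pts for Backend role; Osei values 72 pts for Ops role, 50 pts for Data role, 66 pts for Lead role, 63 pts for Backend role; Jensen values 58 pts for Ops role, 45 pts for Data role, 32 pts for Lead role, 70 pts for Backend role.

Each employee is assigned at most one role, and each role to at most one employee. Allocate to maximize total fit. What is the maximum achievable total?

Maximum total: 331 pts

This is a one-to-one assignment (maximum-weight bipartite matching).
Optimal: Osei→Ops role (72 pts), Rossi→Data role (78 pts), Ivanova→Lead role (82 pts), Ghosh→Backend role (99 pts) — total 72+78+82+99 = 331 pts.
Max-entry greedy (repeatedly take the single best remaining cell) gives 325 pts, worse by 6.
Next-best assignment: Ghosh→Ops role, Osei→Data role, Ivanova→Lead role, Rossi→Backend role = 325 pts.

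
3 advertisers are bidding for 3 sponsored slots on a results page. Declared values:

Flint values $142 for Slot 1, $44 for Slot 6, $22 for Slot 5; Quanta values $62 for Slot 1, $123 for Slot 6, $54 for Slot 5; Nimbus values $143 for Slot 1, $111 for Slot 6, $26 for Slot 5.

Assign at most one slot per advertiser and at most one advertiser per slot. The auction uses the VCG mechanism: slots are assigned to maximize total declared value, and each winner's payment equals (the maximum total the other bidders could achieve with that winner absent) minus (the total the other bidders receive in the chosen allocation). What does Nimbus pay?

Efficient allocation: Flint→Slot 1 ($142), Quanta→Slot 5 ($54), Nimbus→Slot 6 ($111); total welfare W = $307.
Nimbus receives Slot 6 at value $111, so the others get W − 111 = $196.
Without Nimbus: best allocation of the remaining 2 bidders over all 3 slots is Flint→Slot 1 ($142), Quanta→Slot 6 ($123), total $265.
VCG payment = (others' best without Nimbus) − (others' welfare with Nimbus) = 265 − 196 = $69.

Nimbus pays $69.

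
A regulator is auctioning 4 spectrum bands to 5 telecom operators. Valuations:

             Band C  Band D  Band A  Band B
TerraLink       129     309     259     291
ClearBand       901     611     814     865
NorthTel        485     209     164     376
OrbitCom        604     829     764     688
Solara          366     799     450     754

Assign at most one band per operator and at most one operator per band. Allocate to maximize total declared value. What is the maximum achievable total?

Maximum total: $2913M

Treat this as an assignment problem: match each operator to one band.
Optimal: NorthTel→Band C ($485M), Solara→Band D ($799M), OrbitCom→Band A ($764M), ClearBand→Band B ($865M) — total 485+799+764+865 = $2913M.
Column-greedy (each band in turn goes to its best remaining operator) gives $2556M, worse by 357.
Swapping ClearBand↔NorthTel (ClearBand→Band C $901M, NorthTel→Band B $376M) loses 73.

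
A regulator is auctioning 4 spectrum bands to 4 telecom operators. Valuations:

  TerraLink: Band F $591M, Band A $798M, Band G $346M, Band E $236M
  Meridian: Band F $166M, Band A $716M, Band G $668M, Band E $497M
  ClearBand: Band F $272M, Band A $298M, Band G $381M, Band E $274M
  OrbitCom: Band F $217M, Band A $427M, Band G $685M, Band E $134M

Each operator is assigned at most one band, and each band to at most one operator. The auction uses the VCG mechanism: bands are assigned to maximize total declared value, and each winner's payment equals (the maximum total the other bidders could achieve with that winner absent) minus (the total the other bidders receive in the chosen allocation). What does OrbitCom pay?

Efficient allocation: TerraLink→Band F ($591M), Meridian→Band A ($716M), ClearBand→Band E ($274M), OrbitCom→Band G ($685M); total welfare W = $2266M.
OrbitCom receives Band G at value $685M, so the others get W − 685 = $1581M.
Without OrbitCom: best allocation of the remaining 3 bidders over all 4 bands is TerraLink→Band A ($798M), Meridian→Band G ($668M), ClearBand→Band E ($274M), total $1740M.
VCG payment = (others' best without OrbitCom) − (others' welfare with OrbitCom) = 1740 − 1581 = $159M.

OrbitCom pays $159M.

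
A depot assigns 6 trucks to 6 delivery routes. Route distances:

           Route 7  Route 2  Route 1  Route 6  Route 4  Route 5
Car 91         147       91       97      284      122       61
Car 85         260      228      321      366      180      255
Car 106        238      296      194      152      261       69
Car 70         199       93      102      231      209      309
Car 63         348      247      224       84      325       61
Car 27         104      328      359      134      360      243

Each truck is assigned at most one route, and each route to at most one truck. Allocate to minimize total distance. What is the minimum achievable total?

Optimal: Car 91→Route 1 (97 km), Car 85→Route 4 (180 km), Car 106→Route 5 (69 km), Car 70→Route 2 (93 km), Car 63→Route 6 (84 km), Car 27→Route 7 (104 km) — total 97+180+69+93+84+104 = 627 km.
Row-greedy (each truck in turn takes its cheapest remaining route) gives 814 km, worse by 187.
Next-best assignment: Car 91→Route 2, Car 85→Route 4, Car 106→Route 5, Car 70→Route 1, Car 63→Route 6, Car 27→Route 7 = 630 km.
Swapping Car 70↔Car 27 (Car 70→Route 7 199 km, Car 27→Route 2 328 km) adds 330.
Checked against all permutations: 627 km is optimal.

Minimum total: 627 km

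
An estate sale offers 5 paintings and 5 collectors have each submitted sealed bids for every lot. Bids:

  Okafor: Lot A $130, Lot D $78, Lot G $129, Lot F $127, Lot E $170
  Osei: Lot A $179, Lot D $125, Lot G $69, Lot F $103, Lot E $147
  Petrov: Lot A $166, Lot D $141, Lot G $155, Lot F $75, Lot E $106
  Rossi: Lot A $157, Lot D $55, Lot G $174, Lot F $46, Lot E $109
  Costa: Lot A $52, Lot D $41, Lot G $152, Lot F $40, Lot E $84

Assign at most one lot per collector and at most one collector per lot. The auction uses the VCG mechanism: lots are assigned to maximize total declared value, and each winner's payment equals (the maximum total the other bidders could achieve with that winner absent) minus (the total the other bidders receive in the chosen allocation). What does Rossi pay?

Rossi pays $75.

Efficient allocation: Okafor→Lot F ($127), Osei→Lot E ($147), Petrov→Lot D ($141), Rossi→Lot A ($157), Costa→Lot G ($152); total welfare W = $724.
Rossi receives Lot A at value $157, so the others get W − 157 = $567.
Without Rossi: best allocation of the remaining 4 bidders over all 5 lots is Okafor→Lot E ($170), Osei→Lot A ($179), Petrov→Lot D ($141), Costa→Lot G ($152), total $642.
VCG payment = (others' best without Rossi) − (others' welfare with Rossi) = 642 − 567 = $75.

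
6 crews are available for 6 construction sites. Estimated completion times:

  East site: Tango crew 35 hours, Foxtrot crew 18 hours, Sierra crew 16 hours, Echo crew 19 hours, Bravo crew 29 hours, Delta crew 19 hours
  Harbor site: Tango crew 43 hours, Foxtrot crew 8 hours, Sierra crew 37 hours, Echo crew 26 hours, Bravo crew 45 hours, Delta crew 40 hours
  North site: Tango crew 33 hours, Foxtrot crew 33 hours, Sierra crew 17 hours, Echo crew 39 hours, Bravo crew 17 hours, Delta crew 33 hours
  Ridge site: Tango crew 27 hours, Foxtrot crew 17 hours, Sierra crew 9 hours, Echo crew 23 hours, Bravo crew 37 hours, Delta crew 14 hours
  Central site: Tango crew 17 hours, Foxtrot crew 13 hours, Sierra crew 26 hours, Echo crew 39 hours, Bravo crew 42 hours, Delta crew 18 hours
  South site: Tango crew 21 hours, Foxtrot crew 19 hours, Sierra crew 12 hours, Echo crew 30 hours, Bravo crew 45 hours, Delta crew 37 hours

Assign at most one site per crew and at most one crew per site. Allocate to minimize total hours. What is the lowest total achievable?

Treat this as an assignment problem: match each crew to one site.
Optimal: Tango crew→Central site (17 hours), Foxtrot crew→Harbor site (8 hours), Sierra crew→South site (12 hours), Echo crew→East site (19 hours), Bravo crew→North site (17 hours), Delta crew→Ridge site (14 hours) — total 17+8+12+19+17+14 = 87 hours.
Min-entry greedy (repeatedly take the single cheapest remaining cell) gives 107 hours, worse by 20.

Minimum total: 87 hours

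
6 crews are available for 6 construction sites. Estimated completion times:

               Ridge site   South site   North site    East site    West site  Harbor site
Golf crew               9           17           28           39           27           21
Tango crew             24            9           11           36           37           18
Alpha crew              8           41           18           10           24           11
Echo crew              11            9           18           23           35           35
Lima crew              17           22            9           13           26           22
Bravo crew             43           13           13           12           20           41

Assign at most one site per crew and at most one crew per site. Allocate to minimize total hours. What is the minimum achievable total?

Minimum total: 73 hours

Treat this as an assignment problem: match each crew to one site.
Optimal: Golf crew→Ridge site (9 hours), Tango crew→North site (11 hours), Alpha crew→Harbor site (11 hours), Echo crew→South site (9 hours), Lima crew→East site (13 hours), Bravo crew→West site (20 hours) — total 9+11+11+9+13+20 = 73 hours.
Min-entry greedy (repeatedly take the single cheapest remaining cell) gives 94 hours, worse by 21.
Every other assignment is strictly worse.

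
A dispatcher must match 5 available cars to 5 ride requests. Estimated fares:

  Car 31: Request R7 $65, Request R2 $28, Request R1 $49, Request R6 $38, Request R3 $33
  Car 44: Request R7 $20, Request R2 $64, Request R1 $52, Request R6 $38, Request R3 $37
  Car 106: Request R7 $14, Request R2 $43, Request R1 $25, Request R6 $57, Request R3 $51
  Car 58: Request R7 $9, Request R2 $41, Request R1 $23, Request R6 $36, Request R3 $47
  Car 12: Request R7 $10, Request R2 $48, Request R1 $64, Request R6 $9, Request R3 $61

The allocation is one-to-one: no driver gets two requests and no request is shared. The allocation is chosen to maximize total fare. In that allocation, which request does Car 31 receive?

This is the linear assignment problem.
Optimal: Car 31→Request R7 ($65), Car 44→Request R2 ($64), Car 106→Request R6 ($57), Car 58→Request R3 ($47), Car 12→Request R1 ($64) — total 65+64+57+47+64 = $297.
Next-best assignment: Car 31→Request R7, Car 44→Request R2, Car 106→Request R3, Car 58→Request R6, Car 12→Request R1 = $280.
Checked against all permutations: $297 is optimal.

Car 31 receives Request R7.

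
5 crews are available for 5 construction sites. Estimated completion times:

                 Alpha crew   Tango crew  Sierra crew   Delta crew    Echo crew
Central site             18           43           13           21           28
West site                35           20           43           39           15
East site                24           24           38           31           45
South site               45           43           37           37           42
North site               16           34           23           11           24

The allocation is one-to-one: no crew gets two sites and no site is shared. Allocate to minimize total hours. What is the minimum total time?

Minimum total: 105 hours

Optimal: Alpha crew→Central site (18 hours), Tango crew→East site (24 hours), Sierra crew→South site (37 hours), Delta crew→North site (11 hours), Echo crew→West site (15 hours) — total 18+24+37+11+15 = 105 hours.
Min-entry greedy (repeatedly take the single cheapest remaining cell) gives 106 hours, worse by 1.
No other one-to-one assignment undercuts 105 hours.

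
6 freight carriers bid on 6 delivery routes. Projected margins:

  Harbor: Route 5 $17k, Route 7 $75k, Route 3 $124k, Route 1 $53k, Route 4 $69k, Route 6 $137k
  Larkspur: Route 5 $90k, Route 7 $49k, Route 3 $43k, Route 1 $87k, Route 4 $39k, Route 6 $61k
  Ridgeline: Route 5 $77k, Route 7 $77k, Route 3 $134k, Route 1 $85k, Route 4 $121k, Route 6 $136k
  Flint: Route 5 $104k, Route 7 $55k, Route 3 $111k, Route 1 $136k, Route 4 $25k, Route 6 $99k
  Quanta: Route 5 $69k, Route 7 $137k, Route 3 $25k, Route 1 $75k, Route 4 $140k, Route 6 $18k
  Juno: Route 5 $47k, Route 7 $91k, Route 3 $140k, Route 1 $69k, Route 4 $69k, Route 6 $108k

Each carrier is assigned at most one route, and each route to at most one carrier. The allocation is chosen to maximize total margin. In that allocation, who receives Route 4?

Optimal: Harbor→Route 6 ($137k), Larkspur→Route 5 ($90k), Ridgeline→Route 4 ($121k), Flint→Route 1 ($136k), Quanta→Route 7 ($137k), Juno→Route 3 ($140k) — total 137+90+121+136+137+140 = $761k.
Row-greedy (each carrier in turn takes its best remaining route) gives $728k, worse by 33.
Next-best assignment: Harbor→Route 6, Larkspur→Route 5, Ridgeline→Route 3, Flint→Route 1, Quanta→Route 4, Juno→Route 7 = $728k.
No other one-to-one assignment exceeds $761k.
Ridgeline's own top route is Route 6 ($136k), but forcing Ridgeline→Route 6 and reassigning the rest optimally gives only $717k — worse by 44.

Ridgeline receives Route 4.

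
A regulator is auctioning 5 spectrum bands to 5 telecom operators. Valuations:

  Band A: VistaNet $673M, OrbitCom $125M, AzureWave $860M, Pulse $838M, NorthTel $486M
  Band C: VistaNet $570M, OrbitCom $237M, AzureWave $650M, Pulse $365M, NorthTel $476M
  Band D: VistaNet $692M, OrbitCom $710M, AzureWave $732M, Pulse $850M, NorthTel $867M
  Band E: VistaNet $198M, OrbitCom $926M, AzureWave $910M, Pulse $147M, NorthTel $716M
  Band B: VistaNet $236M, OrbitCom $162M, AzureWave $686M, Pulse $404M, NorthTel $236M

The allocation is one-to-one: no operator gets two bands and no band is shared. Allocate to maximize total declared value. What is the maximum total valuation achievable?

This is the linear assignment problem.
Optimal: VistaNet→Band C ($570M), OrbitCom→Band E ($926M), AzureWave→Band B ($686M), Pulse→Band A ($838M), NorthTel→Band D ($867M) — total 570+926+686+838+867 = $3887M.
Column-greedy (each band in turn goes to its best remaining operator) gives $3627M, worse by 260.
Next-best assignment: VistaNet→Band C, OrbitCom→Band E, AzureWave→Band A, Pulse→Band B, NorthTel→Band D = $3627M.
No other one-to-one assignment exceeds $3887M.

Maximum total: $3887M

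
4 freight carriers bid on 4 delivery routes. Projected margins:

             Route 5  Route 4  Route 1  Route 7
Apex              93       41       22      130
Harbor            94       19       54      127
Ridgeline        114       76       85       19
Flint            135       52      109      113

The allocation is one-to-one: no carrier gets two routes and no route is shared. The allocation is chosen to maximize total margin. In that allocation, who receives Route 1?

Flint receives Route 1.

Optimal: Apex→Route 7 ($130k), Harbor→Route 5 ($94k), Ridgeline→Route 4 ($76k), Flint→Route 1 ($109k) — total 130+94+76+109 = $409k.
Max-entry greedy (repeatedly take the single best remaining cell) gives $369k, worse by 40.
Flint's own top route is Route 5 ($135k), but forcing Flint→Route 5 and reassigning the rest optimally gives only $395k — worse by 14.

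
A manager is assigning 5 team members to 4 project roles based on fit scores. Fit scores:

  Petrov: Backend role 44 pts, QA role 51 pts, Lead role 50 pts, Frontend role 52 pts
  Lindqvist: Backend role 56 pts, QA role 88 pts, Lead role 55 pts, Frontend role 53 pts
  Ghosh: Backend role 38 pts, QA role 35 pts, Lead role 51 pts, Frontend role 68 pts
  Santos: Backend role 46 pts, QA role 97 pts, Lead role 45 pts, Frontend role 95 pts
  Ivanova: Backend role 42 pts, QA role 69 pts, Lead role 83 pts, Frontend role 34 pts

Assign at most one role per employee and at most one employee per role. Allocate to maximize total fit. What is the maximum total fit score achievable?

Max total: 310 pts

This is a one-to-one assignment (maximum-weight bipartite matching).
Optimal: Petrov→Backend role (44 pts), Lindqvist→QA role (88 pts), Ivanova→Lead role (83 pts), Santos→Frontend role (95 pts) — total 44+88+83+95 = 310 pts.
Max-entry greedy (repeatedly take the single best remaining cell) gives 304 pts, worse by 6.
Every other assignment is strictly worse.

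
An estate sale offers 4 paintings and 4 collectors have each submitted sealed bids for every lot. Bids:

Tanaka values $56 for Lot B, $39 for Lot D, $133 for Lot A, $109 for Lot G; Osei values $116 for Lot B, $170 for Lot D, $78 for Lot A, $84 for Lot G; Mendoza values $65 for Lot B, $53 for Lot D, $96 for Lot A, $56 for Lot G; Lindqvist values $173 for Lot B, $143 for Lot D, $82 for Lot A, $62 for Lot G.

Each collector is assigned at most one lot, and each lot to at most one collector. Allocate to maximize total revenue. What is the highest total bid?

Maximum total: $548

This is the linear assignment problem.
Optimal: Tanaka→Lot G ($109), Osei→Lot D ($170), Mendoza→Lot A ($96), Lindqvist→Lot B ($173) — total 109+170+96+173 = $548.
Max-entry greedy (repeatedly take the single best remaining cell) gives $532, worse by 16.
Every other assignment is strictly worse.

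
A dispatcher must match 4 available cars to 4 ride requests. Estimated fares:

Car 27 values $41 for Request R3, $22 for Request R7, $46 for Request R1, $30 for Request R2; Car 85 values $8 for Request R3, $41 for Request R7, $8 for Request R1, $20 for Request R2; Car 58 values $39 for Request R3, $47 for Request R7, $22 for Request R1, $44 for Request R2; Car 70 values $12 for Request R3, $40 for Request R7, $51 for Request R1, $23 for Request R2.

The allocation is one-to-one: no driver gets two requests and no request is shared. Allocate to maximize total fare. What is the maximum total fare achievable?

Maximum total: $177

Optimal: Car 27→Request R3 ($41), Car 85→Request R7 ($41), Car 58→Request R2 ($44), Car 70→Request R1 ($51) — total 41+41+44+51 = $177.
Column-greedy (each request in turn goes to its best remaining driver) gives $159, worse by 18.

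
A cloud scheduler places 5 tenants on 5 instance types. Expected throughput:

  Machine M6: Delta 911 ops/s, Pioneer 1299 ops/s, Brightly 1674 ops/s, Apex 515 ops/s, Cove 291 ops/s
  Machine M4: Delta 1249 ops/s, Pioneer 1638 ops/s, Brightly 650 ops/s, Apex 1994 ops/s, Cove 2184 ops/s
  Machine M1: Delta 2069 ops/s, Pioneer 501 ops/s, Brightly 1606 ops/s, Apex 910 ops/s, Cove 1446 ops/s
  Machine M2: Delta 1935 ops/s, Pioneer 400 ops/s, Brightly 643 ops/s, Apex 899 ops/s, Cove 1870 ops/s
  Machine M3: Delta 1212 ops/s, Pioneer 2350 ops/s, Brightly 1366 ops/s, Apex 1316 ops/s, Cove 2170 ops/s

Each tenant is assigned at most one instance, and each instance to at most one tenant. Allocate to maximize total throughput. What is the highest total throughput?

Max total: 9957 ops/s

Treat this as an assignment problem: match each tenant to one instance.
Optimal: Delta→Machine M1 (2069 ops/s), Pioneer→Machine M3 (2350 ops/s), Brightly→Machine M6 (1674 ops/s), Apex→Machine M4 (1994 ops/s), Cove→Machine M2 (1870 ops/s) — total 2069+2350+1674+1994+1870 = 9957 ops/s.
Max-entry greedy (repeatedly take the single best remaining cell) gives 9176 ops/s, worse by 781.
No other one-to-one assignment exceeds 9957 ops/s.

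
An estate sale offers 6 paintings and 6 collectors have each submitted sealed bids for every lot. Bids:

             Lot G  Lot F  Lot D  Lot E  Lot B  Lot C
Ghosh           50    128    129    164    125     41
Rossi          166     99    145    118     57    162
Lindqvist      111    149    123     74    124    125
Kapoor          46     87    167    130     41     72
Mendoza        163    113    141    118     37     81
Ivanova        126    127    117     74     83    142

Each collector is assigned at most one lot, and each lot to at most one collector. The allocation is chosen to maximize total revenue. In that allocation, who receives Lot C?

Optimal: Ghosh→Lot E ($164), Rossi→Lot C ($162), Lindqvist→Lot B ($124), Kapoor→Lot D ($167), Mendoza→Lot G ($163), Ivanova→Lot F ($127) — total 164+162+124+167+163+127 = $907.
Column-greedy (each lot in turn goes to its best remaining collector) gives $810, worse by 97.
Next-best assignment: Ghosh→Lot E, Rossi→Lot C, Lindqvist→Lot F, Kapoor→Lot D, Mendoza→Lot G, Ivanova→Lot B = $888.
Rossi's own top lot is Lot G ($166), but forcing Rossi→Lot G and reassigning the rest optimally gives only $876 — worse by 31.

Rossi receives Lot C.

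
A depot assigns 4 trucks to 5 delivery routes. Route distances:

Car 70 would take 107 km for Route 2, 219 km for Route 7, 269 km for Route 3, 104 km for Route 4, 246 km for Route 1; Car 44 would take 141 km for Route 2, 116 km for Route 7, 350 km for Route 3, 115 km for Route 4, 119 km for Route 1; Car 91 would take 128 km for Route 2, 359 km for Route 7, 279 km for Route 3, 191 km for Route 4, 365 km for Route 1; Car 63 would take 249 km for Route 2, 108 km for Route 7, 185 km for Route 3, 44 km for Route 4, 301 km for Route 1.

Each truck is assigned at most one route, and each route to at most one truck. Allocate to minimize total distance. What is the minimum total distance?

This is the linear assignment problem.
Optimal: Car 70→Route 4 (104 km), Car 44→Route 1 (119 km), Car 91→Route 2 (128 km), Car 63→Route 7 (108 km) — total 104+119+128+108 = 459 km.
Column-greedy (each route in turn goes to its cheapest remaining truck) gives 609 km, worse by 150.
Next-best assignment: Car 70→Route 7, Car 44→Route 1, Car 91→Route 2, Car 63→Route 4 = 510 km.
Swapping Car 63↔Car 91 (Car 63→Route 2 249 km, Car 91→Route 7 359 km) adds 372.

Minimum total: 459 km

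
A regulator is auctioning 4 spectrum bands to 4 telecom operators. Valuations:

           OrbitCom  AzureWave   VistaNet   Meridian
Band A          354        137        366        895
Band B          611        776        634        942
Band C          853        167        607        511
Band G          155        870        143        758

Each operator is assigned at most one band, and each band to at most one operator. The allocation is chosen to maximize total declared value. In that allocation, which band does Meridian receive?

This is the linear assignment problem.
Optimal: OrbitCom→Band C ($853M), AzureWave→Band G ($870M), VistaNet→Band B ($634M), Meridian→Band A ($895M) — total 853+870+634+895 = $3252M.
Max-entry greedy (repeatedly take the single best remaining cell) gives $3031M, worse by 221.
Every other assignment is strictly worse.
Meridian's own top band is Band B ($942M), but forcing Meridian→Band B and reassigning the rest optimally gives only $3031M — worse by 221.

Meridian receives Band A.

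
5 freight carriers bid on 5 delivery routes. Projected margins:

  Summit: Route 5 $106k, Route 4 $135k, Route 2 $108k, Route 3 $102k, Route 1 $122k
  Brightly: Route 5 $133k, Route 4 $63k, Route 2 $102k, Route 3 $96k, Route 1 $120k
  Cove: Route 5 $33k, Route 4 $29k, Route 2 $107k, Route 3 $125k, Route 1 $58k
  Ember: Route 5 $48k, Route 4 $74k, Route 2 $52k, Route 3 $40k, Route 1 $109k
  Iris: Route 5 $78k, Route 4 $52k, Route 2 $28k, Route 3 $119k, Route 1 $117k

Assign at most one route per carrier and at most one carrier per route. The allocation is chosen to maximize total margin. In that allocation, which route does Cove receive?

Cove receives Route 2.

This is a one-to-one assignment (maximum-weight bipartite matching).
Optimal: Summit→Route 4 ($135k), Brightly→Route 5 ($133k), Cove→Route 2 ($107k), Ember→Route 1 ($109k), Iris→Route 3 ($119k) — total 135+133+107+109+119 = $603k.
Row-greedy (each carrier in turn takes its best remaining route) gives $530k, worse by 73.
Next-best assignment: Summit→Route 4, Brightly→Route 5, Cove→Route 3, Ember→Route 2, Iris→Route 1 = $562k.
Every other assignment is strictly worse.
Cove's own top route is Route 3 ($125k), but forcing Cove→Route 3 and reassigning the rest optimally gives only $562k — worse by 41.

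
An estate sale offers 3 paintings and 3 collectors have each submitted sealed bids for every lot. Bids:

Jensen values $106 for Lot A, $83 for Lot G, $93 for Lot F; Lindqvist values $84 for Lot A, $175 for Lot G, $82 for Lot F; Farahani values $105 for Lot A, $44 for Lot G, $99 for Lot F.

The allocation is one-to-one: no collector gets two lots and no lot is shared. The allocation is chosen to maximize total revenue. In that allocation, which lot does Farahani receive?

This is the linear assignment problem.
Optimal: Jensen→Lot A ($106), Lindqvist→Lot G ($175), Farahani→Lot F ($99) — total 106+175+99 = $380.
Farahani's own top lot is Lot A ($105), but forcing Farahani→Lot A and reassigning the rest optimally gives only $373 — worse by 7.

Farahani receives Lot F.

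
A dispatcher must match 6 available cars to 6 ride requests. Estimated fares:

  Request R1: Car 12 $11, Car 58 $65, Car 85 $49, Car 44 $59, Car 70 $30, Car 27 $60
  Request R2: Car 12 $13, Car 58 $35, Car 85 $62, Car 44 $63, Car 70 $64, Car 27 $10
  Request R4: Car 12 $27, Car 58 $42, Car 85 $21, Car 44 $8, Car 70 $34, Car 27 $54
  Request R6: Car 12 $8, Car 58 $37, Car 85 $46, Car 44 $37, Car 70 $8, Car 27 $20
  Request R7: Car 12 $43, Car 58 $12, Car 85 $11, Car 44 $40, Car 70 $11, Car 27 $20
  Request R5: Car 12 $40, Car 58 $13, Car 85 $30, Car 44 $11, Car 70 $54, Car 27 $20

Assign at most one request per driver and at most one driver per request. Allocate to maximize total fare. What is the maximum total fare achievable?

Maximum total: $325

Optimal: Car 12→Request R7 ($43), Car 58→Request R1 ($65), Car 85→Request R6 ($46), Car 44→Request R2 ($63), Car 70→Request R5 ($54), Car 27→Request R4 ($54) — total 43+65+46+63+54+54 = $325.
Max-entry greedy (repeatedly take the single best remaining cell) gives $283, worse by 42.
Swapping Car 27↔Car 58 (Car 27→Request R1 $60, Car 58→Request R4 $42) loses 17.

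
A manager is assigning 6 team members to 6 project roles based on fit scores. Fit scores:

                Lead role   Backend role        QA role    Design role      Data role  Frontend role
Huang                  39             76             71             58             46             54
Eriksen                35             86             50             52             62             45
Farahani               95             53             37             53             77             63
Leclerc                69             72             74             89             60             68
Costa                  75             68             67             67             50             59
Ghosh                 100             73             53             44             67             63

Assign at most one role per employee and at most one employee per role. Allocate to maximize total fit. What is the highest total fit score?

Optimal: Huang→QA role (71 pts), Eriksen→Backend role (86 pts), Farahani→Data role (77 pts), Leclerc→Design role (89 pts), Costa→Frontend role (59 pts), Ghosh→Lead role (100 pts) — total 71+86+77+89+59+100 = 482 pts.
Row-greedy (each employee in turn takes its best remaining role) gives 452 pts, worse by 30.
Next-best assignment: Huang→Frontend role, Eriksen→Backend role, Farahani→Data role, Leclerc→Design role, Costa→QA role, Ghosh→Lead role = 473 pts.
Every other assignment is strictly worse.

Maximum total: 482 pts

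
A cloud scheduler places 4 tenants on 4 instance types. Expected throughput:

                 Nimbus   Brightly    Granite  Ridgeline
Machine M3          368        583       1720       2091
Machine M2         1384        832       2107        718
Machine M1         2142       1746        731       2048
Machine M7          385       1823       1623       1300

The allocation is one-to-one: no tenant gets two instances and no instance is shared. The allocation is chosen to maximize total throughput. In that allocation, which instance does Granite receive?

Granite receives Machine M2.

Optimal: Nimbus→Machine M1 (2142 ops/s), Brightly→Machine M7 (1823 ops/s), Granite→Machine M2 (2107 ops/s), Ridgeline→Machine M3 (2091 ops/s) — total 2142+1823+2107+2091 = 8163 ops/s.
Next-best assignment: Nimbus→Machine M2, Brightly→Machine M7, Granite→Machine M3, Ridgeline→Machine M1 = 6975 ops/s.
Swapping Ridgeline↔Brightly (Ridgeline→Machine M7 1300 ops/s, Brightly→Machine M3 583 ops/s) loses 2031.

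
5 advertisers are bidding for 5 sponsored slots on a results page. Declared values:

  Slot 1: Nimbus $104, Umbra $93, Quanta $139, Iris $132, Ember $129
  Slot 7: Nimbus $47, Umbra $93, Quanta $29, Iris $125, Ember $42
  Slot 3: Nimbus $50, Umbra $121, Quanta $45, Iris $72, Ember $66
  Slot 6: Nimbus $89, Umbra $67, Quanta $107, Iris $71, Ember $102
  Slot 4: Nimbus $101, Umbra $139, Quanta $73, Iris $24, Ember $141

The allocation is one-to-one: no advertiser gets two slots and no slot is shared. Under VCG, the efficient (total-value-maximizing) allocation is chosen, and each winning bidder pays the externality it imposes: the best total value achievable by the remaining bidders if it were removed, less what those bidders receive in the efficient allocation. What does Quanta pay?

Quanta pays $15.

Efficient allocation: Nimbus→Slot 6 ($89), Umbra→Slot 3 ($121), Quanta→Slot 1 ($139), Iris→Slot 7 ($125), Ember→Slot 4 ($141); total welfare W = $615.
Quanta receives Slot 1 at value $139, so the others get W − 139 = $476.
Without Quanta: best allocation of the remaining 4 bidders over all 5 slots is Nimbus→Slot 1 ($104), Umbra→Slot 3 ($121), Iris→Slot 7 ($125), Ember→Slot 4 ($141), total $491.
VCG payment = (others' best without Quanta) − (others' welfare with Quanta) = 491 − 476 = $15.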